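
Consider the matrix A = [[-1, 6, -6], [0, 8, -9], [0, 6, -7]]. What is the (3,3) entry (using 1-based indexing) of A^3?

-19

Characteristic polynomial: r^3 - 3r - 2 = (r - 2)(r + 1)^2, so the eigenvalues are -1, -1, 2.
r=-1: eigenvector (1, 0, 0).
r=2: eigenvector (2, 3, 2).
r=-1: eigenvector (1, 1, 1).
P = [[1, 2, 1], [0, 3, 1], [0, 2, 1]], D = diag(-1, 2, -1), P⁻¹ = [[1, 0, -1], [0, 1, -1], [0, -2, 3]].
A³ = P·diag(-1, 8, -1)·P⁻¹ = [[-1, 18, -18], [0, 26, -27], [0, 18, -19]].
The requested entry is -19.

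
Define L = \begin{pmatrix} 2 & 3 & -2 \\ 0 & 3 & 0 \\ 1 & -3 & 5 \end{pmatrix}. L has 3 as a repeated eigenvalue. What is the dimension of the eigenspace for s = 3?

L − 3I = [[-1, 3, -2], [0, 0, 0], [1, -3, 2]].
This matrix has rank 1, so its null space has dimension 3 − 1 = 2.

2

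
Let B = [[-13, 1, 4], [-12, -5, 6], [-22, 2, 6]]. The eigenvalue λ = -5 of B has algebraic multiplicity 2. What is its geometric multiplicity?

B + 5I = [[-8, 1, 4], [-12, 0, 6], [-22, 2, 11]].
This matrix has rank 2, so its null space has dimension 3 − 2 = 1.

1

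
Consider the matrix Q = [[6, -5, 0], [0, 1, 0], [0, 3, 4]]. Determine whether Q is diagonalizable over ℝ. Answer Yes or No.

Characteristic polynomial: p(λ) = λ^3 - 11λ^2 + 34λ - 24 = (λ - 6)(λ - 4)(λ - 1).
All 3 eigenvalues are distinct, so Q is diagonalizable.

Yes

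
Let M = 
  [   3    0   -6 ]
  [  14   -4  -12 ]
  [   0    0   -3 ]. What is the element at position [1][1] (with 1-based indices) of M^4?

81

Characteristic polynomial: r^3 + 4r^2 - 9r - 36 = (r - 3)(r + 3)(r + 4), so the eigenvalues are -4, -3, 3.
r=3: eigenvector (1, 2, 0).
r=-4: eigenvector (0, 1, 0).
r=-3: eigenvector (1, 2, 1).
P = [[1, 0, 1], [2, 1, 2], [0, 0, 1]], D = diag(3, -4, -3), P⁻¹ = [[1, 0, -1], [-2, 1, 0], [0, 0, 1]].
M⁴ = P·diag(81, 256, 81)·P⁻¹ = [[81, 0, 0], [-350, 256, 0], [0, 0, 81]].
The requested entry is 81.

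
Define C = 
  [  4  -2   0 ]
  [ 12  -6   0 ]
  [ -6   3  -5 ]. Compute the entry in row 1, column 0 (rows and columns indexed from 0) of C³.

Characteristic polynomial: λ^3 + 7λ^2 + 10λ = λ(λ + 2)(λ + 5), so the eigenvalues are -5, -2, 0.
λ=0: eigenvector (1, 2, 0).
λ=-2: eigenvector (1, 3, 1).
λ=-5: eigenvector (0, 0, 1).
P = [[1, 1, 0], [2, 3, 0], [0, 1, 1]], D = diag(0, -2, -5), P⁻¹ = [[3, -1, 0], [-2, 1, 0], [2, -1, 1]].
C³ = P·diag(0, -8, -125)·P⁻¹ = [[16, -8, 0], [48, -24, 0], [-234, 117, -125]].
The requested entry is 48.

48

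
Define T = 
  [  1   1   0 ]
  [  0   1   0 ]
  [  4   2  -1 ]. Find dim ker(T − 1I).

T − 1I = [[0, 1, 0], [0, 0, 0], [4, 2, -2]].
This matrix has rank 2, so its null space has dimension 3 − 2 = 1.

1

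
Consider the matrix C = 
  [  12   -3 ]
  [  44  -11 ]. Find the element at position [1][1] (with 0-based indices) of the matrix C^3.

-11

Characteristic polynomial: t^2 - t = t(t - 1), so the eigenvalues are 0, 1.
t=1: eigenvector (-3, -11).
t=0: eigenvector (1, 4).
P = [[-3, 1], [-11, 4]], D = diag(1, 0), P⁻¹ = [[-4, 1], [-11, 3]].
C³ = P·diag(1, 0)·P⁻¹ = [[12, -3], [44, -11]].
The requested entry is -11.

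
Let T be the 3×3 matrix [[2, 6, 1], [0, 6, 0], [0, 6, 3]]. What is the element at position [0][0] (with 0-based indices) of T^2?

4

Characteristic polynomial: r^3 - 11r^2 + 36r - 36 = (r - 6)(r - 3)(r - 2), so the eigenvalues are 2, 3, 6.
r=2: eigenvector (1, 0, 0).
r=6: eigenvector (2, 1, 2).
r=3: eigenvector (1, 0, 1).
P = [[1, 2, 1], [0, 1, 0], [0, 2, 1]], D = diag(2, 6, 3), P⁻¹ = [[1, 0, -1], [0, 1, 0], [0, -2, 1]].
T² = P·diag(4, 36, 9)·P⁻¹ = [[4, 54, 5], [0, 36, 0], [0, 54, 9]].
The requested entry is 4.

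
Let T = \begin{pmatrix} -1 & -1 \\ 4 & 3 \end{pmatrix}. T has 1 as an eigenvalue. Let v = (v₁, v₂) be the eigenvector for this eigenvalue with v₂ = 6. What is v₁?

T − 1I = [[-2, -1], [4, 2]].
Solving (T − 1I)v = 0 gives the eigenspace spanned by (-3, 6).
With v₂ = 6, v = (-3, 6), so v₁ = -3.

-3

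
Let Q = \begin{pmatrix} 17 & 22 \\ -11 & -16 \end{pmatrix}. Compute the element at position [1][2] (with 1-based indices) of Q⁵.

21802

Characteristic polynomial: μ^2 - μ - 30 = (μ - 6)(μ + 5), so the eigenvalues are -5, 6.
μ=-5: eigenvector (1, -1).
μ=6: eigenvector (2, -1).
P = [[1, 2], [-1, -1]], D = diag(-5, 6), P⁻¹ = [[-1, -2], [1, 1]].
Q⁵ = P·diag(-3125, 7776)·P⁻¹ = [[18677, 21802], [-10901, -14026]].
The requested entry is 21802.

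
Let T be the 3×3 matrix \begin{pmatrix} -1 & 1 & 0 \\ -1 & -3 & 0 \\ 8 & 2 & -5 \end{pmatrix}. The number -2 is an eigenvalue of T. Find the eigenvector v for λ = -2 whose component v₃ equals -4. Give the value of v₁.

T + 2I = [[1, 1, 0], [-1, -1, 0], [8, 2, -3]].
Solving (T + 2I)v = 0 gives the eigenspace spanned by (-2, 2, -4).
With v₃ = -4, v = (-2, 2, -4), so v₁ = -2.

-2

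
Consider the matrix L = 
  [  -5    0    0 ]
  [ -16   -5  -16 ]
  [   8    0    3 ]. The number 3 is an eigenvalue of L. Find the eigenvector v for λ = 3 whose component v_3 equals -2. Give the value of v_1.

0

L − 3I = [[-8, 0, 0], [-16, -8, -16], [8, 0, 0]].
Solving (L − 3I)v = 0 gives the eigenspace spanned by (0, 4, -2).
With v_3 = -2, v = (0, 4, -2), so v_1 = 0.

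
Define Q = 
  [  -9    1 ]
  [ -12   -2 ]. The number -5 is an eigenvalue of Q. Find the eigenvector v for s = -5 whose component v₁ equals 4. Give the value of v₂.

Q + 5I = [[-4, 1], [-12, 3]].
Solving (Q + 5I)v = 0 gives the eigenspace spanned by (4, 16).
With v₁ = 4, v = (4, 16), so v₂ = 16.

16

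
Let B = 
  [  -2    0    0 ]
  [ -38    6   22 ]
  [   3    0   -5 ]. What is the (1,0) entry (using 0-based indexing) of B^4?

Characteristic polynomial: s^3 + s^2 - 32s - 60 = (s - 6)(s + 2)(s + 5), so the eigenvalues are -5, -2, 6.
s=-2: eigenvector (1, 2, 1).
s=-5: eigenvector (0, -2, 1).
s=6: eigenvector (0, 1, 0).
P = [[1, 0, 0], [2, -2, 1], [1, 1, 0]], D = diag(-2, -5, 6), P⁻¹ = [[1, 0, 0], [-1, 0, 1], [-4, 1, 2]].
B⁴ = P·diag(16, 625, 1296)·P⁻¹ = [[16, 0, 0], [-3902, 1296, 1342], [-609, 0, 625]].
The requested entry is -3902.

-3902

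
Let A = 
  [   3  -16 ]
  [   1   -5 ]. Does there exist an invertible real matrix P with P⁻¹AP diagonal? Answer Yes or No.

No

Characteristic polynomial: p(μ) = μ^2 + 2μ + 1 = (μ + 1)^2.
μ = -1 has algebraic multiplicity 2; rank(A + 1I) = 1, so geometric multiplicity = 1.
Geometric multiplicity < algebraic multiplicity, so A is not diagonalizable.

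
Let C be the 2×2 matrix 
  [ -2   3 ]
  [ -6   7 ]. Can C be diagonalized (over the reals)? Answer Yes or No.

Yes

Characteristic polynomial: p(μ) = μ^2 - 5μ + 4 = (μ - 4)(μ - 1).
All 2 eigenvalues are distinct, so C is diagonalizable.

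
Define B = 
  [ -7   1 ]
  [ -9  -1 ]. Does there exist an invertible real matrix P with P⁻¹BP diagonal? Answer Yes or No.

Characteristic polynomial: p(s) = s^2 + 8s + 16 = (s + 4)^2.
s = -4 has algebraic multiplicity 2; rank(B + 4I) = 1, so geometric multiplicity = 1.
Geometric multiplicity < algebraic multiplicity, so B is not diagonalizable.

No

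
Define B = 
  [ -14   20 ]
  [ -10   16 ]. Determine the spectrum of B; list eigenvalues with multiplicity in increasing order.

-4, 6

Characteristic polynomial: p(s) = s^2 - 2s - 24 = (s - 6)(s + 4).
Roots (with multiplicity): -4, 6.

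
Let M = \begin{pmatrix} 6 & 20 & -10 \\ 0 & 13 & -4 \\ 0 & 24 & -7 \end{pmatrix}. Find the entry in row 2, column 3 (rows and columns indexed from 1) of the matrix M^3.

-124

Characteristic polynomial: t^3 - 12t^2 + 41t - 30 = (t - 6)(t - 5)(t - 1), so the eigenvalues are 1, 5, 6.
t=6: eigenvector (1, 0, 0).
t=5: eigenvector (0, 1, 2).
t=1: eigenvector (2, 1, 3).
P = [[1, 0, 2], [0, 1, 1], [0, 2, 3]], D = diag(6, 5, 1), P⁻¹ = [[1, 4, -2], [0, 3, -1], [0, -2, 1]].
M³ = P·diag(216, 125, 1)·P⁻¹ = [[216, 860, -430], [0, 373, -124], [0, 744, -247]].
The requested entry is -124.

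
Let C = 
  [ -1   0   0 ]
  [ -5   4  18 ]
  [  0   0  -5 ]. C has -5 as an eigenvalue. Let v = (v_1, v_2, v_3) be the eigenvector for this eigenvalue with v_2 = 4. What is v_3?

C + 5I = [[4, 0, 0], [-5, 9, 18], [0, 0, 0]].
Solving (C + 5I)v = 0 gives the eigenspace spanned by (0, 4, -2).
With v_2 = 4, v = (0, 4, -2), so v_3 = -2.

-2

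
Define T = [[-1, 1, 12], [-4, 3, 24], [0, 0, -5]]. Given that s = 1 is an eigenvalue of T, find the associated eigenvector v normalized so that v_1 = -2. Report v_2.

-4

T − 1I = [[-2, 1, 12], [-4, 2, 24], [0, 0, -6]].
Solving (T − 1I)v = 0 gives the eigenspace spanned by (-2, -4, 0).
With v_1 = -2, v = (-2, -4, 0), so v_2 = -4.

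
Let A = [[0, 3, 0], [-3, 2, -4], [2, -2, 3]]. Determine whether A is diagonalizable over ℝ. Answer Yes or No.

No

Characteristic polynomial: p(t) = t^3 - 5t^2 + 7t - 3 = (t - 3)(t - 1)^2.
t = 1 has algebraic multiplicity 2; rank(A − 1I) = 2, so geometric multiplicity = 1.
Geometric multiplicity < algebraic multiplicity, so A is not diagonalizable.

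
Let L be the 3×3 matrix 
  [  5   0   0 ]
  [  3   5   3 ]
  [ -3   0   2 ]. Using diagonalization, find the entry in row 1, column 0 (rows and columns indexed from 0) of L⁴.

Characteristic polynomial: r^3 - 12r^2 + 45r - 50 = (r - 5)^2(r - 2), so the eigenvalues are 2, 5, 5.
r=5: eigenvector (1, 0, -1).
r=5: eigenvector (0, 1, 0).
r=2: eigenvector (0, -1, 1).
P = [[1, 0, 0], [0, 1, -1], [-1, 0, 1]], D = diag(5, 5, 2), P⁻¹ = [[1, 0, 0], [1, 1, 1], [1, 0, 1]].
L⁴ = P·diag(625, 625, 16)·P⁻¹ = [[625, 0, 0], [609, 625, 609], [-609, 0, 16]].
The requested entry is 609.

609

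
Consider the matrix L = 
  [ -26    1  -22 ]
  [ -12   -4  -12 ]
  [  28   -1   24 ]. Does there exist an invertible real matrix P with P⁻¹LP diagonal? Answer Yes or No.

Characteristic polynomial: p(μ) = μ^3 + 6μ^2 - 32 = (μ - 2)(μ + 4)^2.
μ = -4 has algebraic multiplicity 2; rank(L + 4I) = 2, so geometric multiplicity = 1.
Geometric multiplicity < algebraic multiplicity, so L is not diagonalizable.

No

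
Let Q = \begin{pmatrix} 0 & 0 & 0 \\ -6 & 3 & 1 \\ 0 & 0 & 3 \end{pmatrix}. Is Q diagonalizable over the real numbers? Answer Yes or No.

No

Characteristic polynomial: p(s) = s^3 - 6s^2 + 9s = s(s - 3)^2.
s = 3 has algebraic multiplicity 2; rank(Q − 3I) = 2, so geometric multiplicity = 1.
Geometric multiplicity < algebraic multiplicity, so Q is not diagonalizable.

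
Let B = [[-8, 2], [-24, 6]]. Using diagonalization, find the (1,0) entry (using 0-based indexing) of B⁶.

768

Characteristic polynomial: t^2 + 2t = t(t + 2), so the eigenvalues are -2, 0.
t=-2: eigenvector (-1, -3).
t=0: eigenvector (1, 4).
P = [[-1, 1], [-3, 4]], D = diag(-2, 0), P⁻¹ = [[-4, 1], [-3, 1]].
B⁶ = P·diag(64, 0)·P⁻¹ = [[256, -64], [768, -192]].
The requested entry is 768.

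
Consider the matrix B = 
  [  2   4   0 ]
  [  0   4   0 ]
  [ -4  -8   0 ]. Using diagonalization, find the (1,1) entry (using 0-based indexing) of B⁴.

Characteristic polynomial: λ^3 - 6λ^2 + 8λ = λ(λ - 4)(λ - 2), so the eigenvalues are 0, 2, 4.
λ=2: eigenvector (1, 0, -2).
λ=4: eigenvector (2, 1, -4).
λ=0: eigenvector (0, 0, 1).
P = [[1, 2, 0], [0, 1, 0], [-2, -4, 1]], D = diag(2, 4, 0), P⁻¹ = [[1, -2, 0], [0, 1, 0], [2, 0, 1]].
B⁴ = P·diag(16, 256, 0)·P⁻¹ = [[16, 480, 0], [0, 256, 0], [-32, -960, 0]].
The requested entry is 256.

256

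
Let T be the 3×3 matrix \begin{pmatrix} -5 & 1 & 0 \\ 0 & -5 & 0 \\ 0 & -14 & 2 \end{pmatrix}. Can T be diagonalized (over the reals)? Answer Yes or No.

No

Characteristic polynomial: p(r) = r^3 + 8r^2 + 5r - 50 = (r - 2)(r + 5)^2.
r = -5 has algebraic multiplicity 2; rank(T + 5I) = 2, so geometric multiplicity = 1.
Geometric multiplicity < algebraic multiplicity, so T is not diagonalizable.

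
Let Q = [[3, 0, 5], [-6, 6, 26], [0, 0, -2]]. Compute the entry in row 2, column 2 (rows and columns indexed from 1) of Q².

36

Characteristic polynomial: μ^3 - 7μ^2 + 36 = (μ - 6)(μ - 3)(μ + 2), so the eigenvalues are -2, 3, 6.
μ=3: eigenvector (1, 2, 0).
μ=6: eigenvector (0, 1, 0).
μ=-2: eigenvector (1, 4, -1).
P = [[1, 0, 1], [2, 1, 4], [0, 0, -1]], D = diag(3, 6, -2), P⁻¹ = [[1, 0, 1], [-2, 1, 2], [0, 0, -1]].
Q² = P·diag(9, 36, 4)·P⁻¹ = [[9, 0, 5], [-54, 36, 74], [0, 0, 4]].
The requested entry is 36.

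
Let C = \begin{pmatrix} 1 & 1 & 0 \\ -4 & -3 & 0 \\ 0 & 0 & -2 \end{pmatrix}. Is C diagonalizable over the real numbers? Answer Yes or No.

No

Characteristic polynomial: p(s) = s^3 + 4s^2 + 5s + 2 = (s + 1)^2(s + 2).
s = -1 has algebraic multiplicity 2; rank(C + 1I) = 2, so geometric multiplicity = 1.
Geometric multiplicity < algebraic multiplicity, so C is not diagonalizable.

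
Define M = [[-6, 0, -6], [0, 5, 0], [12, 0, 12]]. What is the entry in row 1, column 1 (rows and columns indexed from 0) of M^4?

Characteristic polynomial: μ^3 - 11μ^2 + 30μ = μ(μ - 6)(μ - 5), so the eigenvalues are 0, 5, 6.
μ=6: eigenvector (-1, 0, 2).
μ=5: eigenvector (0, 1, 0).
μ=0: eigenvector (-1, 0, 1).
P = [[-1, 0, -1], [0, 1, 0], [2, 0, 1]], D = diag(6, 5, 0), P⁻¹ = [[1, 0, 1], [0, 1, 0], [-2, 0, -1]].
M⁴ = P·diag(1296, 625, 0)·P⁻¹ = [[-1296, 0, -1296], [0, 625, 0], [2592, 0, 2592]].
The requested entry is 625.

625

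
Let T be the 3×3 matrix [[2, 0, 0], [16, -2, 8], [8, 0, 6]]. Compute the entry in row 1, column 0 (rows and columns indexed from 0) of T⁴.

Characteristic polynomial: μ^3 - 6μ^2 - 4μ + 24 = (μ - 6)(μ - 2)(μ + 2), so the eigenvalues are -2, 2, 6.
μ=2: eigenvector (1, 0, -2).
μ=-2: eigenvector (0, 1, 0).
μ=6: eigenvector (0, 1, 1).
P = [[1, 0, 0], [0, 1, 1], [-2, 0, 1]], D = diag(2, -2, 6), P⁻¹ = [[1, 0, 0], [-2, 1, -1], [2, 0, 1]].
T⁴ = P·diag(16, 16, 1296)·P⁻¹ = [[16, 0, 0], [2560, 16, 1280], [2560, 0, 1296]].
The requested entry is 2560.

2560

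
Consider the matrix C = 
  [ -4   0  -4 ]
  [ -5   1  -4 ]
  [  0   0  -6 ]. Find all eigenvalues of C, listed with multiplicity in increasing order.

Characteristic polynomial: p(r) = r^3 + 9r^2 + 14r - 24 = (r - 1)(r + 4)(r + 6).
Roots (with multiplicity): -6, -4, 1.

-6, -4, 1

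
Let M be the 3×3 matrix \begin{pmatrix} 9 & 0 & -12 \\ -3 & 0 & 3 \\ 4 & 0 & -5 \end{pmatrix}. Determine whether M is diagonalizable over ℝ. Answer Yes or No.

Yes

Characteristic polynomial: p(t) = t^3 - 4t^2 + 3t = t(t - 3)(t - 1).
All 3 eigenvalues are distinct, so M is diagonalizable.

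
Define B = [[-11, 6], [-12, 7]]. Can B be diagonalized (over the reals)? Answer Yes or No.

Characteristic polynomial: p(μ) = μ^2 + 4μ - 5 = (μ - 1)(μ + 5).
All 2 eigenvalues are distinct, so B is diagonalizable.

Yes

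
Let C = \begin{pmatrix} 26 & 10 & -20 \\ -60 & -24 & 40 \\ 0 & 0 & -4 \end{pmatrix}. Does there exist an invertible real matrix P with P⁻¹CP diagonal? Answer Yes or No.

Yes

Characteristic polynomial: p(t) = t^3 + 2t^2 - 32t - 96 = (t - 6)(t + 4)^2.
t = -4 has algebraic multiplicity 2; rank(C + 4I) = 1, so geometric multiplicity = 2.
Every eigenvalue has geometric = algebraic multiplicity, so C is diagonalizable.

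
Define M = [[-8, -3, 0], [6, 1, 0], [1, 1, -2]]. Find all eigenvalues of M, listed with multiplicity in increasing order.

Characteristic polynomial: p(t) = t^3 + 9t^2 + 24t + 20 = (t + 2)^2(t + 5).
Roots (with multiplicity): -5, -2, -2.

-5, -2, -2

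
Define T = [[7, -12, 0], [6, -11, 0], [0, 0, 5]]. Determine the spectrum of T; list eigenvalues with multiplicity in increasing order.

Characteristic polynomial: p(r) = r^3 - r^2 - 25r + 25 = (r - 5)(r - 1)(r + 5).
Roots (with multiplicity): -5, 1, 5.

-5, 1, 5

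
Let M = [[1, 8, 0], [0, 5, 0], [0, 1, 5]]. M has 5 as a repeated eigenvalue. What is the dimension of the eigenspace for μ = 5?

1

M − 5I = [[-4, 8, 0], [0, 0, 0], [0, 1, 0]].
This matrix has rank 2, so its null space has dimension 3 − 2 = 1.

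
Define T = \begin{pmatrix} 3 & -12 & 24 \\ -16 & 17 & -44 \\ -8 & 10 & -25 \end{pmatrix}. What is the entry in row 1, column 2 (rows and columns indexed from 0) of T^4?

Characteristic polynomial: μ^3 + 5μ^2 - 9μ - 45 = (μ - 3)(μ + 3)(μ + 5), so the eigenvalues are -5, -3, 3.
μ=-3: eigenvector (2, -5, -3).
μ=3: eigenvector (1, -2, -1).
μ=-5: eigenvector (0, 2, 1).
P = [[2, 1, 0], [-5, -2, 2], [-3, -1, 1]], D = diag(-3, 3, -5), P⁻¹ = [[0, 1, -2], [1, -2, 4], [1, 1, -1]].
T⁴ = P·diag(81, 81, 625)·P⁻¹ = [[81, 0, 0], [1088, 1169, -1088], [544, 544, -463]].
The requested entry is -1088.

-1088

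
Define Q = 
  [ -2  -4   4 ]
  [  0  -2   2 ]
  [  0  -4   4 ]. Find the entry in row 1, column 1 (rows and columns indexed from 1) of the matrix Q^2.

4

Characteristic polynomial: s^3 - 4s = s(s - 2)(s + 2), so the eigenvalues are -2, 0, 2.
s=-2: eigenvector (1, 0, 0).
s=2: eigenvector (1, 1, 2).
s=0: eigenvector (0, -1, -1).
P = [[1, 1, 0], [0, 1, -1], [0, 2, -1]], D = diag(-2, 2, 0), P⁻¹ = [[1, 1, -1], [0, -1, 1], [0, -2, 1]].
Q² = P·diag(4, 4, 0)·P⁻¹ = [[4, 0, 0], [0, -4, 4], [0, -8, 8]].
The requested entry is 4.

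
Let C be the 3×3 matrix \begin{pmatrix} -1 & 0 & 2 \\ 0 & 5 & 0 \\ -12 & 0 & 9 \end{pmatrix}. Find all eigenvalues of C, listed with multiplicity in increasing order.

Characteristic polynomial: p(μ) = μ^3 - 13μ^2 + 55μ - 75 = (μ - 5)^2(μ - 3).
Roots (with multiplicity): 3, 5, 5.

3, 5, 5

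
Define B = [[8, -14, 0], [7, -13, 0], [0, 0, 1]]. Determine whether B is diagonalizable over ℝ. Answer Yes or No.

Yes

Characteristic polynomial: p(r) = r^3 + 4r^2 - 11r + 6 = (r - 1)^2(r + 6).
r = 1 has algebraic multiplicity 2; rank(B − 1I) = 1, so geometric multiplicity = 2.
Every eigenvalue has geometric = algebraic multiplicity, so B is diagonalizable.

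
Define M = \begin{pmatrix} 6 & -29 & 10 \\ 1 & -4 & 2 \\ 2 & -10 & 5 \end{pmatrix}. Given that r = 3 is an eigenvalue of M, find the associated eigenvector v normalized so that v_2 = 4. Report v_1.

12

M − 3I = [[3, -29, 10], [1, -7, 2], [2, -10, 2]].
Solving (M − 3I)v = 0 gives the eigenspace spanned by (12, 4, 8).
With v_2 = 4, v = (12, 4, 8), so v_1 = 12.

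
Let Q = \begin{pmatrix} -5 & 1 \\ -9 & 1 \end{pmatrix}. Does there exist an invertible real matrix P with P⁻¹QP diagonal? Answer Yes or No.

Characteristic polynomial: p(μ) = μ^2 + 4μ + 4 = (μ + 2)^2.
μ = -2 has algebraic multiplicity 2; rank(Q + 2I) = 1, so geometric multiplicity = 1.
Geometric multiplicity < algebraic multiplicity, so Q is not diagonalizable.

No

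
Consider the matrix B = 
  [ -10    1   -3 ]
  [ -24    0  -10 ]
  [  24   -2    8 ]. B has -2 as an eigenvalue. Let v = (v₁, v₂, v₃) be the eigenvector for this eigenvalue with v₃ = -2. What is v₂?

2

B + 2I = [[-8, 1, -3], [-24, 2, -10], [24, -2, 10]].
Solving (B + 2I)v = 0 gives the eigenspace spanned by (1, 2, -2).
With v₃ = -2, v = (1, 2, -2), so v₂ = 2.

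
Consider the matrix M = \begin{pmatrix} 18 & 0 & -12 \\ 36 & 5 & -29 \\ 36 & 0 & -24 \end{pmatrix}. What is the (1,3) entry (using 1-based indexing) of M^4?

Characteristic polynomial: r^3 + r^2 - 30r = r(r - 5)(r + 6), so the eigenvalues are -6, 0, 5.
r=0: eigenvector (2, 3, 3).
r=-6: eigenvector (1, 2, 2).
r=5: eigenvector (0, 1, 0).
P = [[2, 1, 0], [3, 2, 1], [3, 2, 0]], D = diag(0, -6, 5), P⁻¹ = [[2, 0, -1], [-3, 0, 2], [0, 1, -1]].
M⁴ = P·diag(0, 1296, 625)·P⁻¹ = [[-3888, 0, 2592], [-7776, 625, 4559], [-7776, 0, 5184]].
The requested entry is 2592.

2592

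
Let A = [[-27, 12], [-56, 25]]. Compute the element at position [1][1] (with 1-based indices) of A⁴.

Characteristic polynomial: λ^2 + 2λ - 3 = (λ - 1)(λ + 3), so the eigenvalues are -3, 1.
λ=-3: eigenvector (1, 2).
λ=1: eigenvector (3, 7).
P = [[1, 3], [2, 7]], D = diag(-3, 1), P⁻¹ = [[7, -3], [-2, 1]].
A⁴ = P·diag(81, 1)·P⁻¹ = [[561, -240], [1120, -479]].
The requested entry is 561.

561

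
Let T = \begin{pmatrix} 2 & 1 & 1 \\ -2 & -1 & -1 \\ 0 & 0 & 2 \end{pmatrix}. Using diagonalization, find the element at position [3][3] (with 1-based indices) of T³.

Characteristic polynomial: s^3 - 3s^2 + 2s = s(s - 2)(s - 1), so the eigenvalues are 0, 1, 2.
s=2: eigenvector (1, -1, 1).
s=0: eigenvector (1, -2, 0).
s=1: eigenvector (-1, 1, 0).
P = [[1, 1, -1], [-1, -2, 1], [1, 0, 0]], D = diag(2, 0, 1), P⁻¹ = [[0, 0, 1], [-1, -1, 0], [-2, -1, 1]].
T³ = P·diag(8, 0, 1)·P⁻¹ = [[2, 1, 7], [-2, -1, -7], [0, 0, 8]].
The requested entry is 8.

8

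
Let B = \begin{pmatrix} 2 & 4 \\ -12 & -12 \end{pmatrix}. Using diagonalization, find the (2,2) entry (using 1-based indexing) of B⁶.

174336

Characteristic polynomial: λ^2 + 10λ + 24 = (λ + 4)(λ + 6), so the eigenvalues are -6, -4.
λ=-6: eigenvector (-1, 2).
λ=-4: eigenvector (2, -3).
P = [[-1, 2], [2, -3]], D = diag(-6, -4), P⁻¹ = [[3, 2], [2, 1]].
B⁶ = P·diag(46656, 4096)·P⁻¹ = [[-123584, -85120], [255360, 174336]].
The requested entry is 174336.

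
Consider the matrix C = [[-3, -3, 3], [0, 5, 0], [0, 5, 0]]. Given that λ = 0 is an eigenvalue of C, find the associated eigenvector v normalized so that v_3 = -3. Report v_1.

C = [[-3, -3, 3], [0, 5, 0], [0, 5, 0]].
Solving (C)v = 0 gives the eigenspace spanned by (-3, 0, -3).
With v_3 = -3, v = (-3, 0, -3), so v_1 = -3.

-3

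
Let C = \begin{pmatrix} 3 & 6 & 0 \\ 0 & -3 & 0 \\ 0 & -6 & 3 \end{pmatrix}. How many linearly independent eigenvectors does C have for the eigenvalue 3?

2

C − 3I = [[0, 6, 0], [0, -6, 0], [0, -6, 0]].
This matrix has rank 1, so its null space has dimension 3 − 1 = 2.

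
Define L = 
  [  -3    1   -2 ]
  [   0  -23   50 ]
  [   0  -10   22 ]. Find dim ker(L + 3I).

1

L + 3I = [[0, 1, -2], [0, -20, 50], [0, -10, 25]].
This matrix has rank 2, so its null space has dimension 3 − 2 = 1.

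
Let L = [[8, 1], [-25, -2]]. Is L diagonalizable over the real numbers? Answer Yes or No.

No

Characteristic polynomial: p(λ) = λ^2 - 6λ + 9 = (λ - 3)^2.
λ = 3 has algebraic multiplicity 2; rank(L − 3I) = 1, so geometric multiplicity = 1.
Geometric multiplicity < algebraic multiplicity, so L is not diagonalizable.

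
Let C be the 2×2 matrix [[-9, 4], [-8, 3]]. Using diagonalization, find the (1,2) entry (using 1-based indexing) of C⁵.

Characteristic polynomial: μ^2 + 6μ + 5 = (μ + 1)(μ + 5), so the eigenvalues are -5, -1.
μ=-5: eigenvector (-1, -1).
μ=-1: eigenvector (1, 2).
P = [[-1, 1], [-1, 2]], D = diag(-5, -1), P⁻¹ = [[-2, 1], [-1, 1]].
C⁵ = P·diag(-3125, -1)·P⁻¹ = [[-6249, 3124], [-6248, 3123]].
The requested entry is 3124.

3124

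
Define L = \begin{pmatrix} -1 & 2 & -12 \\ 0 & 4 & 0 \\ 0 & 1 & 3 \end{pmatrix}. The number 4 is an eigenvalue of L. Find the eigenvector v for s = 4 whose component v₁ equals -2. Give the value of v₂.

1

L − 4I = [[-5, 2, -12], [0, 0, 0], [0, 1, -1]].
Solving (L − 4I)v = 0 gives the eigenspace spanned by (-2, 1, 1).
With v₁ = -2, v = (-2, 1, 1), so v₂ = 1.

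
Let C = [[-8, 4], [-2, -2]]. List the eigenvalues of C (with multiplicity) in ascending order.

Characteristic polynomial: p(μ) = μ^2 + 10μ + 24 = (μ + 4)(μ + 6).
Roots (with multiplicity): -6, -4.

-6, -4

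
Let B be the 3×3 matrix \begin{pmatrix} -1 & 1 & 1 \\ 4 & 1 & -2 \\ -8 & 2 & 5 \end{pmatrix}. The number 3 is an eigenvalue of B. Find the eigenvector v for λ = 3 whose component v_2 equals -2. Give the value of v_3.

B − 3I = [[-4, 1, 1], [4, -2, -2], [-8, 2, 2]].
Solving (B − 3I)v = 0 gives the eigenspace spanned by (0, -2, 2).
With v_2 = -2, v = (0, -2, 2), so v_3 = 2.

2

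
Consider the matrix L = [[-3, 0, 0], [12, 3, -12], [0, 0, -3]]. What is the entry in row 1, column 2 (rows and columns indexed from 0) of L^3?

-108

Characteristic polynomial: t^3 + 3t^2 - 9t - 27 = (t - 3)(t + 3)^2, so the eigenvalues are -3, -3, 3.
t=-3: eigenvector (-3, 2, -2).
t=3: eigenvector (0, 1, 0).
t=-3: eigenvector (2, -2, 1).
P = [[-3, 0, 2], [2, 1, -2], [-2, 0, 1]], D = diag(-3, 3, -3), P⁻¹ = [[1, 0, -2], [2, 1, -2], [2, 0, -3]].
L³ = P·diag(-27, 27, -27)·P⁻¹ = [[-27, 0, 0], [108, 27, -108], [0, 0, -27]].
The requested entry is -108.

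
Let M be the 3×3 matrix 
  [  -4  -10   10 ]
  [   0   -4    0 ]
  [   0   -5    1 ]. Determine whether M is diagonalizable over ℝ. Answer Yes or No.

Characteristic polynomial: p(t) = t^3 + 7t^2 + 8t - 16 = (t - 1)(t + 4)^2.
t = -4 has algebraic multiplicity 2; rank(M + 4I) = 1, so geometric multiplicity = 2.
Every eigenvalue has geometric = algebraic multiplicity, so M is diagonalizable.

Yes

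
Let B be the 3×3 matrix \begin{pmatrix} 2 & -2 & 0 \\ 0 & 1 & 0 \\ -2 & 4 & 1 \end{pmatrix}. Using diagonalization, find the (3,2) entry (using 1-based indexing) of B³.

Characteristic polynomial: λ^3 - 4λ^2 + 5λ - 2 = (λ - 2)(λ - 1)^2, so the eigenvalues are 1, 1, 2.
λ=2: eigenvector (1, 0, -2).
λ=1: eigenvector (2, 1, -6).
λ=1: eigenvector (0, 0, 1).
P = [[1, 2, 0], [0, 1, 0], [-2, -6, 1]], D = diag(2, 1, 1), P⁻¹ = [[1, -2, 0], [0, 1, 0], [2, 2, 1]].
B³ = P·diag(8, 1, 1)·P⁻¹ = [[8, -14, 0], [0, 1, 0], [-14, 28, 1]].
The requested entry is 28.

28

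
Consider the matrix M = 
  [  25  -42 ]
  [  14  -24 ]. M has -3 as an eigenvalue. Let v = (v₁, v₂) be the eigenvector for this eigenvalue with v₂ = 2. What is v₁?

M + 3I = [[28, -42], [14, -21]].
Solving (M + 3I)v = 0 gives the eigenspace spanned by (3, 2).
With v₂ = 2, v = (3, 2), so v₁ = 3.

3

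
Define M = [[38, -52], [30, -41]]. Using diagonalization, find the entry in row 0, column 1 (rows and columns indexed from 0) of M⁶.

3276

Characteristic polynomial: λ^2 + 3λ + 2 = (λ + 1)(λ + 2), so the eigenvalues are -2, -1.
λ=-2: eigenvector (13, 10).
λ=-1: eigenvector (4, 3).
P = [[13, 4], [10, 3]], D = diag(-2, -1), P⁻¹ = [[-3, 4], [10, -13]].
M⁶ = P·diag(64, 1)·P⁻¹ = [[-2456, 3276], [-1890, 2521]].
The requested entry is 3276.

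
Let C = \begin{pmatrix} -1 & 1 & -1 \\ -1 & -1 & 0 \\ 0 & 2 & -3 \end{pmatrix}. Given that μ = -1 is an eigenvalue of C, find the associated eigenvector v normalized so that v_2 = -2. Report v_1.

C + 1I = [[0, 1, -1], [-1, 0, 0], [0, 2, -2]].
Solving (C + 1I)v = 0 gives the eigenspace spanned by (0, -2, -2).
With v_2 = -2, v = (0, -2, -2), so v_1 = 0.

0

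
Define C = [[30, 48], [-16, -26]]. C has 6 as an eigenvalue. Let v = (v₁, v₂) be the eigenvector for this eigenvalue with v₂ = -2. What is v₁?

C − 6I = [[24, 48], [-16, -32]].
Solving (C − 6I)v = 0 gives the eigenspace spanned by (4, -2).
With v₂ = -2, v = (4, -2), so v₁ = 4.

4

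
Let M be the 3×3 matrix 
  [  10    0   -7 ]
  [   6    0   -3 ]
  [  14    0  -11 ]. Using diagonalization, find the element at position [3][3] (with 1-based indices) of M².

Characteristic polynomial: s^3 + s^2 - 12s = s(s - 3)(s + 4), so the eigenvalues are -4, 0, 3.
s=-4: eigenvector (1, 0, 2).
s=0: eigenvector (0, 1, 0).
s=3: eigenvector (-1, -1, -1).
P = [[1, 0, -1], [0, 1, -1], [2, 0, -1]], D = diag(-4, 0, 3), P⁻¹ = [[-1, 0, 1], [-2, 1, 1], [-2, 0, 1]].
M² = P·diag(16, 0, 9)·P⁻¹ = [[2, 0, 7], [18, 0, -9], [-14, 0, 23]].
The requested entry is 23.

23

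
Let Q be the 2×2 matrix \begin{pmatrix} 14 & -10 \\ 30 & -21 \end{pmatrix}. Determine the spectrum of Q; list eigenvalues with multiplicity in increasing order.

-6, -1

Characteristic polynomial: p(λ) = λ^2 + 7λ + 6 = (λ + 1)(λ + 6).
Roots (with multiplicity): -6, -1.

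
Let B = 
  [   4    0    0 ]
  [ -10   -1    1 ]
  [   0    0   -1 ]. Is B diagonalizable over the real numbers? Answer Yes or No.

Characteristic polynomial: p(s) = s^3 - 2s^2 - 7s - 4 = (s - 4)(s + 1)^2.
s = -1 has algebraic multiplicity 2; rank(B + 1I) = 2, so geometric multiplicity = 1.
Geometric multiplicity < algebraic multiplicity, so B is not diagonalizable.

No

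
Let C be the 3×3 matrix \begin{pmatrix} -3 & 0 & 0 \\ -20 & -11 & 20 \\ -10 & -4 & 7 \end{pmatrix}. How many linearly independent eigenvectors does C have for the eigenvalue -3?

2

C + 3I = [[0, 0, 0], [-20, -8, 20], [-10, -4, 10]].
This matrix has rank 1, so its null space has dimension 3 − 1 = 2.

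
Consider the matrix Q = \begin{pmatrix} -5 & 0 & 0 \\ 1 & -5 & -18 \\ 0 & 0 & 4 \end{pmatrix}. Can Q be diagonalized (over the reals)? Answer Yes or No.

Characteristic polynomial: p(λ) = λ^3 + 6λ^2 - 15λ - 100 = (λ - 4)(λ + 5)^2.
λ = -5 has algebraic multiplicity 2; rank(Q + 5I) = 2, so geometric multiplicity = 1.
Geometric multiplicity < algebraic multiplicity, so Q is not diagonalizable.

No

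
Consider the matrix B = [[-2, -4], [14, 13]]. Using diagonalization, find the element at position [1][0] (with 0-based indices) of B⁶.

434434

Characteristic polynomial: t^2 - 11t + 30 = (t - 6)(t - 5), so the eigenvalues are 5, 6.
t=5: eigenvector (4, -7).
t=6: eigenvector (1, -2).
P = [[4, 1], [-7, -2]], D = diag(5, 6), P⁻¹ = [[2, 1], [-7, -4]].
B⁶ = P·diag(15625, 46656)·P⁻¹ = [[-201592, -124124], [434434, 263873]].
The requested entry is 434434.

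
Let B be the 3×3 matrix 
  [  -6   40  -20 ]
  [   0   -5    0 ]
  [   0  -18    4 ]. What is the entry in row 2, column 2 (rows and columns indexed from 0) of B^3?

64

Characteristic polynomial: t^3 + 7t^2 - 14t - 120 = (t - 4)(t + 5)(t + 6), so the eigenvalues are -6, -5, 4.
t=4: eigenvector (-2, 0, 1).
t=-5: eigenvector (0, 1, 2).
t=-6: eigenvector (1, 0, 0).
P = [[-2, 0, 1], [0, 1, 0], [1, 2, 0]], D = diag(4, -5, -6), P⁻¹ = [[0, -2, 1], [0, 1, 0], [1, -4, 2]].
B³ = P·diag(64, -125, -216)·P⁻¹ = [[-216, 1120, -560], [0, -125, 0], [0, -378, 64]].
The requested entry is 64.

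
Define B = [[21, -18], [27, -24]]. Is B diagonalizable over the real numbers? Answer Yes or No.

Yes

Characteristic polynomial: p(t) = t^2 + 3t - 18 = (t - 3)(t + 6).
All 2 eigenvalues are distinct, so B is diagonalizable.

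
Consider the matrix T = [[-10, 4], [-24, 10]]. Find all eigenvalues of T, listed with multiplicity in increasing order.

-2, 2

Characteristic polynomial: p(μ) = μ^2 - 4 = (μ - 2)(μ + 2).
Roots (with multiplicity): -2, 2.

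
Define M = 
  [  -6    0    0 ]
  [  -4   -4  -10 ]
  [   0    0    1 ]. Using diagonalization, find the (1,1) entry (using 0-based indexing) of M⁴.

Characteristic polynomial: λ^3 + 9λ^2 + 14λ - 24 = (λ - 1)(λ + 4)(λ + 6), so the eigenvalues are -6, -4, 1.
λ=-4: eigenvector (0, 1, 0).
λ=-6: eigenvector (1, 2, 0).
λ=1: eigenvector (0, -2, 1).
P = [[0, 1, 0], [1, 2, -2], [0, 0, 1]], D = diag(-4, -6, 1), P⁻¹ = [[-2, 1, 2], [1, 0, 0], [0, 0, 1]].
M⁴ = P·diag(256, 1296, 1)·P⁻¹ = [[1296, 0, 0], [2080, 256, 510], [0, 0, 1]].
The requested entry is 256.

256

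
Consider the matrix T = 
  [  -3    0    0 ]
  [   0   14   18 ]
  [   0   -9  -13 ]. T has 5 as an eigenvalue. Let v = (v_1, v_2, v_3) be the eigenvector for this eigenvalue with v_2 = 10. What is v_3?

-5

T − 5I = [[-8, 0, 0], [0, 9, 18], [0, -9, -18]].
Solving (T − 5I)v = 0 gives the eigenspace spanned by (0, 10, -5).
With v_2 = 10, v = (0, 10, -5), so v_3 = -5.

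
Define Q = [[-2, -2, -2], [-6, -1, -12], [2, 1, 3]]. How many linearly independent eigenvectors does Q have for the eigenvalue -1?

Q + 1I = [[-1, -2, -2], [-6, 0, -12], [2, 1, 4]].
This matrix has rank 2, so its null space has dimension 3 − 2 = 1.

1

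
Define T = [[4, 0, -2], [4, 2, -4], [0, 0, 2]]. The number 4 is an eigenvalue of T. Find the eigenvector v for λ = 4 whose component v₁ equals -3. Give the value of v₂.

-6

T − 4I = [[0, 0, -2], [4, -2, -4], [0, 0, -2]].
Solving (T − 4I)v = 0 gives the eigenspace spanned by (-3, -6, 0).
With v₁ = -3, v = (-3, -6, 0), so v₂ = -6.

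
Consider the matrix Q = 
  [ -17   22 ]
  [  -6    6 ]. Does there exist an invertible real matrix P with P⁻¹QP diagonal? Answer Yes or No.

Characteristic polynomial: p(t) = t^2 + 11t + 30 = (t + 5)(t + 6).
All 2 eigenvalues are distinct, so Q is diagonalizable.

Yes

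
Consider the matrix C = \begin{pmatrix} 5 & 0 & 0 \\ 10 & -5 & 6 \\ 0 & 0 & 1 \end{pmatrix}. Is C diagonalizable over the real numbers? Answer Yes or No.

Yes

Characteristic polynomial: p(s) = s^3 - s^2 - 25s + 25 = (s - 5)(s - 1)(s + 5).
All 3 eigenvalues are distinct, so C is diagonalizable.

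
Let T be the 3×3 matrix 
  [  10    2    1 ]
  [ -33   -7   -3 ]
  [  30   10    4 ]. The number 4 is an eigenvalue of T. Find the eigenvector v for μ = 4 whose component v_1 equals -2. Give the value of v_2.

T − 4I = [[6, 2, 1], [-33, -11, -3], [30, 10, 0]].
Solving (T − 4I)v = 0 gives the eigenspace spanned by (-2, 6, 0).
With v_1 = -2, v = (-2, 6, 0), so v_2 = 6.

6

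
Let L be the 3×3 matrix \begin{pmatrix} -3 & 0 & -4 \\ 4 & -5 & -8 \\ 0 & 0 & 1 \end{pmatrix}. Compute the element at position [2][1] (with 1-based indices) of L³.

Characteristic polynomial: r^3 + 7r^2 + 7r - 15 = (r - 1)(r + 3)(r + 5), so the eigenvalues are -5, -3, 1.
r=-5: eigenvector (0, 1, 0).
r=-3: eigenvector (1, 2, 0).
r=1: eigenvector (-1, -2, 1).
P = [[0, 1, -1], [1, 2, -2], [0, 0, 1]], D = diag(-5, -3, 1), P⁻¹ = [[-2, 1, 0], [1, 0, 1], [0, 0, 1]].
L³ = P·diag(-125, -27, 1)·P⁻¹ = [[-27, 0, -28], [196, -125, -56], [0, 0, 1]].
The requested entry is 196.

196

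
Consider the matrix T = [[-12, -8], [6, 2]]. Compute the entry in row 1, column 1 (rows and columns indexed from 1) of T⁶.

Characteristic polynomial: λ^2 + 10λ + 24 = (λ + 4)(λ + 6), so the eigenvalues are -6, -4.
λ=-6: eigenvector (4, -3).
λ=-4: eigenvector (-1, 1).
P = [[4, -1], [-3, 1]], D = diag(-6, -4), P⁻¹ = [[1, 1], [3, 4]].
T⁶ = P·diag(46656, 4096)·P⁻¹ = [[174336, 170240], [-127680, -123584]].
The requested entry is 174336.

174336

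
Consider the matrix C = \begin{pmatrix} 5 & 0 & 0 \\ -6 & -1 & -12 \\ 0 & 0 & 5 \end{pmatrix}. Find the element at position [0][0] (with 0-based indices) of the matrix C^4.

625

Characteristic polynomial: s^3 - 9s^2 + 15s + 25 = (s - 5)^2(s + 1), so the eigenvalues are -1, 5, 5.
s=5: eigenvector (1, -1, 0).
s=-1: eigenvector (0, 1, 0).
s=5: eigenvector (0, -2, 1).
P = [[1, 0, 0], [-1, 1, -2], [0, 0, 1]], D = diag(5, -1, 5), P⁻¹ = [[1, 0, 0], [1, 1, 2], [0, 0, 1]].
C⁴ = P·diag(625, 1, 625)·P⁻¹ = [[625, 0, 0], [-624, 1, -1248], [0, 0, 625]].
The requested entry is 625.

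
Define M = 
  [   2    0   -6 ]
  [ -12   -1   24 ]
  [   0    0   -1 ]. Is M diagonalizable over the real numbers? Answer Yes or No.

Characteristic polynomial: p(t) = t^3 - 3t - 2 = (t - 2)(t + 1)^2.
t = -1 has algebraic multiplicity 2; rank(M + 1I) = 1, so geometric multiplicity = 2.
Every eigenvalue has geometric = algebraic multiplicity, so M is diagonalizable.

Yes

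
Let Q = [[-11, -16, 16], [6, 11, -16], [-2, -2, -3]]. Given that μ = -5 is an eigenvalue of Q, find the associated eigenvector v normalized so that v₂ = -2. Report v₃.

Q + 5I = [[-6, -16, 16], [6, 16, -16], [-2, -2, 2]].
Solving (Q + 5I)v = 0 gives the eigenspace spanned by (0, -2, -2).
With v₂ = -2, v = (0, -2, -2), so v₃ = -2.

-2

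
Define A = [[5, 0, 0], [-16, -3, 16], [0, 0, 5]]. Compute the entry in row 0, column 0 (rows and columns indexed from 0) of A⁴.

Characteristic polynomial: μ^3 - 7μ^2 - 5μ + 75 = (μ - 5)^2(μ + 3), so the eigenvalues are -3, 5, 5.
μ=5: eigenvector (0, 2, 1).
μ=-3: eigenvector (0, 1, 0).
μ=5: eigenvector (1, -2, 0).
P = [[0, 0, 1], [2, 1, -2], [1, 0, 0]], D = diag(5, -3, 5), P⁻¹ = [[0, 0, 1], [2, 1, -2], [1, 0, 0]].
A⁴ = P·diag(625, 81, 625)·P⁻¹ = [[625, 0, 0], [-1088, 81, 1088], [0, 0, 625]].
The requested entry is 625.

625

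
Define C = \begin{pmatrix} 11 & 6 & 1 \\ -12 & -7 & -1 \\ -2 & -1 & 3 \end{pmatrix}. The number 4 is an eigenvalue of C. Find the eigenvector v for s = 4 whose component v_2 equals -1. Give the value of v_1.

1

C − 4I = [[7, 6, 1], [-12, -11, -1], [-2, -1, -1]].
Solving (C − 4I)v = 0 gives the eigenspace spanned by (1, -1, -1).
With v_2 = -1, v = (1, -1, -1), so v_1 = 1.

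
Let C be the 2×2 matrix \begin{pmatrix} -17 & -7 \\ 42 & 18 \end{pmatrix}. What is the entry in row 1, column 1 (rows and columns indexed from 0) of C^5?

3558

Characteristic polynomial: t^2 - t - 12 = (t - 4)(t + 3), so the eigenvalues are -3, 4.
t=4: eigenvector (1, -3).
t=-3: eigenvector (1, -2).
P = [[1, 1], [-3, -2]], D = diag(4, -3), P⁻¹ = [[-2, -1], [3, 1]].
C⁵ = P·diag(1024, -243)·P⁻¹ = [[-2777, -1267], [7602, 3558]].
The requested entry is 3558.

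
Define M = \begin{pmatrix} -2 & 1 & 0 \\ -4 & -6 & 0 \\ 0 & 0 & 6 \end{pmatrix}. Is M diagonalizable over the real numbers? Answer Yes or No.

No

Characteristic polynomial: p(r) = r^3 + 2r^2 - 32r - 96 = (r - 6)(r + 4)^2.
r = -4 has algebraic multiplicity 2; rank(M + 4I) = 2, so geometric multiplicity = 1.
Geometric multiplicity < algebraic multiplicity, so M is not diagonalizable.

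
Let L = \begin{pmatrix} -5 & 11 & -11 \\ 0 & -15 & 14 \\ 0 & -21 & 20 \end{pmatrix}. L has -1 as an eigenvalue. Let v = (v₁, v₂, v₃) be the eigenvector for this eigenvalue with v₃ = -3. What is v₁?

L + 1I = [[-4, 11, -11], [0, -14, 14], [0, -21, 21]].
Solving (L + 1I)v = 0 gives the eigenspace spanned by (0, -3, -3).
With v₃ = -3, v = (0, -3, -3), so v₁ = 0.

0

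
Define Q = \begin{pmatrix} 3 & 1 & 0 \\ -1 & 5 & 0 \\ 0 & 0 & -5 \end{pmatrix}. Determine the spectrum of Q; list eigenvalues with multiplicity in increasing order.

-5, 4, 4

Characteristic polynomial: p(r) = r^3 - 3r^2 - 24r + 80 = (r - 4)^2(r + 5).
Roots (with multiplicity): -5, 4, 4.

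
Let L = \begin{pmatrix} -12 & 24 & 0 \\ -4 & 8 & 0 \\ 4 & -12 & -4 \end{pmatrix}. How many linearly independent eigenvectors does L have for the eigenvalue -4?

L + 4I = [[-8, 24, 0], [-4, 12, 0], [4, -12, 0]].
This matrix has rank 1, so its null space has dimension 3 − 1 = 2.

2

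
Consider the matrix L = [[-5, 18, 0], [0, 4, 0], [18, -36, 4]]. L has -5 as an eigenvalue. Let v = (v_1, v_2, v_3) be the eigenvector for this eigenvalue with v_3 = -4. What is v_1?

2

L + 5I = [[0, 18, 0], [0, 9, 0], [18, -36, 9]].
Solving (L + 5I)v = 0 gives the eigenspace spanned by (2, 0, -4).
With v_3 = -4, v = (2, 0, -4), so v_1 = 2.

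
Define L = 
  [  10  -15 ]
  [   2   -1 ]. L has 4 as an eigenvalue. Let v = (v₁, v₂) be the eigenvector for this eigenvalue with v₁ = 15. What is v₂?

6

L − 4I = [[6, -15], [2, -5]].
Solving (L − 4I)v = 0 gives the eigenspace spanned by (15, 6).
With v₁ = 15, v = (15, 6), so v₂ = 6.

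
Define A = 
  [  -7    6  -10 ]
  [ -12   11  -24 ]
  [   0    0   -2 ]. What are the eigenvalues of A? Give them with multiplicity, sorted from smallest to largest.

Characteristic polynomial: p(s) = s^3 - 2s^2 - 13s - 10 = (s - 5)(s + 1)(s + 2).
Roots (with multiplicity): -2, -1, 5.

-2, -1, 5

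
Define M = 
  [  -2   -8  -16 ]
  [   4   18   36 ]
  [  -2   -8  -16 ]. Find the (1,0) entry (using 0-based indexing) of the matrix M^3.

16

Characteristic polynomial: t^3 - 4t = t(t - 2)(t + 2), so the eigenvalues are -2, 0, 2.
t=0: eigenvector (0, 2, -1).
t=2: eigenvector (-2, 5, -2).
t=-2: eigenvector (1, -2, 1).
P = [[0, -2, 1], [2, 5, -2], [-1, -2, 1]], D = diag(0, 2, -2), P⁻¹ = [[1, 0, -1], [0, 1, 2], [1, 2, 4]].
M³ = P·diag(0, 8, -8)·P⁻¹ = [[-8, -32, -64], [16, 72, 144], [-8, -32, -64]].
The requested entry is 16.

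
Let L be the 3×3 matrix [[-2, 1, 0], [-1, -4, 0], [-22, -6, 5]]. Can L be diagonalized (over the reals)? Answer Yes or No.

No

Characteristic polynomial: p(λ) = λ^3 + λ^2 - 21λ - 45 = (λ - 5)(λ + 3)^2.
λ = -3 has algebraic multiplicity 2; rank(L + 3I) = 2, so geometric multiplicity = 1.
Geometric multiplicity < algebraic multiplicity, so L is not diagonalizable.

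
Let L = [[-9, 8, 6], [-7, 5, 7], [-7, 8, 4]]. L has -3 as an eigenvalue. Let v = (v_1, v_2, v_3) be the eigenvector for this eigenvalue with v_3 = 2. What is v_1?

L + 3I = [[-6, 8, 6], [-7, 8, 7], [-7, 8, 7]].
Solving (L + 3I)v = 0 gives the eigenspace spanned by (2, 0, 2).
With v_3 = 2, v = (2, 0, 2), so v_1 = 2.

2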